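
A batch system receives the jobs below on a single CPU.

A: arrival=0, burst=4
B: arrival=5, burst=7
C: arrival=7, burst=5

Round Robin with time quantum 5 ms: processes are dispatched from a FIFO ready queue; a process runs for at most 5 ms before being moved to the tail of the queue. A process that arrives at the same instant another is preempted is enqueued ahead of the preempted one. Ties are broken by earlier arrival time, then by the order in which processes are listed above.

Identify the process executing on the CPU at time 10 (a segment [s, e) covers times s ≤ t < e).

Schedule: | A 0-4 | idle 4-5 | B 5-10 | C 10-15 | B 15-17 |
Completion: A=4  B=17  C=15
Turnaround (C−A): A=4  B=12  C=8

C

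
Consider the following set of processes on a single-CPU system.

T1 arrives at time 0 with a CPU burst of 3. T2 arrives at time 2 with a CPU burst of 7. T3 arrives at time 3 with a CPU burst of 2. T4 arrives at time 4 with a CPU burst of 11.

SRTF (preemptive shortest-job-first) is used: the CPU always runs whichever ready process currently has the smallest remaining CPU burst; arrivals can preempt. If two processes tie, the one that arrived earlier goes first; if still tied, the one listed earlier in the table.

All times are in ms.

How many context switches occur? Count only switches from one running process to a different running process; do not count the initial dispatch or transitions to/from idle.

3

Gantt: | T1 0-3 | T3 3-5 | T2 5-12 | T4 12-23 |
Completion: T1=3  T2=12  T3=5  T4=23
Turnaround (C−A): T1=3  T2=10  T3=2  T4=19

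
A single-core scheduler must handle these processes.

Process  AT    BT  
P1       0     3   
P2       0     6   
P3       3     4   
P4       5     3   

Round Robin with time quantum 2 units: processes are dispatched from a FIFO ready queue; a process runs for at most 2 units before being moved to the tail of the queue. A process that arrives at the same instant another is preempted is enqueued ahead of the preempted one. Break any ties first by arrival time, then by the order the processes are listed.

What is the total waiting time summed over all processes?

25

Schedule: | P1 0-2 | P2 2-4 | P1 4-5 | P3 5-7 | P2 7-9 | P4 9-11 | P3 11-13 | P2 13-15 | P4 15-16 |
Completion: P1=5  P2=15  P3=13  P4=16
Waiting = turnaround − burst: P1=2, P2=9, P3=6, P4=8
Total waiting = 2 + 9 + 6 + 8 = 25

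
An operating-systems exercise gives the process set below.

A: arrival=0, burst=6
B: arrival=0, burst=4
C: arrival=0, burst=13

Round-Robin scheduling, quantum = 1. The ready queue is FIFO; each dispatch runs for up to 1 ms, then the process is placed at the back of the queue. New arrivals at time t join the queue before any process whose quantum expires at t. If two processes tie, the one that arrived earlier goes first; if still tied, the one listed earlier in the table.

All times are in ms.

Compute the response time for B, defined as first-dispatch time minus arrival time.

Timeline: | A 0-1 | B 1-2 | C 2-3 | A 3-4 | B 4-5 | C 5-6 | A 6-7 | B 7-8 | C 8-9 | A 9-10 | B 10-11 | C 11-12 | A 12-13 | C 13-14 | A 14-15 | C 15-23 |
Completion: A=15  B=11  C=23
Turnaround (C−A): A=15  B=11  C=23
Response(B) = first start − arrival = 1 − 0 = 1

1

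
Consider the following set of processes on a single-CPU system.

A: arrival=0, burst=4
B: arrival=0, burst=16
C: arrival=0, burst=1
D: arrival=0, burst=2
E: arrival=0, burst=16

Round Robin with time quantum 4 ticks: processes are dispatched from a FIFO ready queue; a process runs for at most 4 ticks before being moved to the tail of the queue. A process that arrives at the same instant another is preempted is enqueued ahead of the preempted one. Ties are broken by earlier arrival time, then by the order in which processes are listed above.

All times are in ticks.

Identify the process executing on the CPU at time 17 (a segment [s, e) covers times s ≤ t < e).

B

Schedule: | A 0-4 | B 4-8 | C 8-9 | D 9-11 | E 11-15 | B 15-19 | E 19-23 | B 23-27 | E 27-31 | B 31-35 | E 35-39 |
Completion: A=4  B=35  C=9  D=11  E=39
Turnaround (C−A): A=4  B=35  C=9  D=11  E=39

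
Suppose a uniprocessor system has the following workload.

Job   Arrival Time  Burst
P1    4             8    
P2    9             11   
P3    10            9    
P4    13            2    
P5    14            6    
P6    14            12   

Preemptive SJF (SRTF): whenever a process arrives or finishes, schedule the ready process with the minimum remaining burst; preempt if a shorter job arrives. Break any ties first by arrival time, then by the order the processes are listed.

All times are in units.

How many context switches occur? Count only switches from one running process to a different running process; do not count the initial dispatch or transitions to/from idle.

Gantt: | idle 0-4 | P1 4-12 | P3 12-13 | P4 13-15 | P5 15-21 | P3 21-29 | P2 29-40 | P6 40-52 |
Completion: P1=12  P2=40  P3=29  P4=15  P5=21  P6=52
Turnaround (C−A): P1=8  P2=31  P3=19  P4=2  P5=7  P6=38

6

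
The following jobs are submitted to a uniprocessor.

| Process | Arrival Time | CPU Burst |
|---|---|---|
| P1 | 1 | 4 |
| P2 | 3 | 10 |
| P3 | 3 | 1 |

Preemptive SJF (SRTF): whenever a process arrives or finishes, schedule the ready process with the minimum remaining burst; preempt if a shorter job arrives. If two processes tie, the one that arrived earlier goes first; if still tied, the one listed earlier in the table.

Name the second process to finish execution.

Gantt: | idle 0-1 | P1 1-3 | P3 3-4 | P1 4-6 | P2 6-16 |
Completion: P1=6  P2=16  P3=4
Turnaround (C−A): P1=5  P2=13  P3=1
Finish order: P3 → P1 → P2

P1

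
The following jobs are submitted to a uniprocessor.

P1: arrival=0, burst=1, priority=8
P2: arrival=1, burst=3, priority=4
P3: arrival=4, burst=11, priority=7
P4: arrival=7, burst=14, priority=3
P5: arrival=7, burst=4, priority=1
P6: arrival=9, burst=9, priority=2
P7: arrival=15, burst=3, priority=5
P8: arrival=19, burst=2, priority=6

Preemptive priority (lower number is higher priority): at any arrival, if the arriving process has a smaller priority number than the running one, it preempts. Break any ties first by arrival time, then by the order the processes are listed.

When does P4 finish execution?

34

Timeline: | P1 0-1 | P2 1-4 | P3 4-7 | P5 7-11 | P6 11-20 | P4 20-34 | P7 34-37 | P8 37-39 | P3 39-47 |
Completion: P1=1  P2=4  P3=47  P4=34  P5=11  P6=20  P7=37  P8=39
Turnaround (C−A): P1=1  P2=3  P3=43  P4=27  P5=4  P6=11  P7=22  P8=20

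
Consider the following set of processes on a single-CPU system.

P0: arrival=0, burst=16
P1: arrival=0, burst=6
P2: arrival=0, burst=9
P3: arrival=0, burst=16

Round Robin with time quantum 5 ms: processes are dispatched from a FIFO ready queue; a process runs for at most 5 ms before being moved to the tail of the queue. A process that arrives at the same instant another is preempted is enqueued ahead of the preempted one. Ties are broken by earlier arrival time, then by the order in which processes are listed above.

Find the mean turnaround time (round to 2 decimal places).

37.25

Gantt: | P0 0-5 | P1 5-10 | P2 10-15 | P3 15-20 | P0 20-25 | P1 25-26 | P2 26-30 | P3 30-35 | P0 35-40 | P3 40-45 | P0 45-46 | P3 46-47 |
Completion: P0=46  P1=26  P2=30  P3=47
Turnaround (C−A): P0=46  P1=26  P2=30  P3=47
Turnaround times: P0=46, P1=26, P2=30, P3=47
Average turnaround = (46+26+30+47) / 4 = 149/4 = 37.25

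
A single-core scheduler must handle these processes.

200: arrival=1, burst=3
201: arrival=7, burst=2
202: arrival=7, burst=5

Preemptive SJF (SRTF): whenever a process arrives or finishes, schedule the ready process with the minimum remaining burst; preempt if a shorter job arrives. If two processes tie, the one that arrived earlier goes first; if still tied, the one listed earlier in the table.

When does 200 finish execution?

Schedule: | idle 0-1 | 200 1-4 | idle 4-7 | 201 7-9 | 202 9-14 |
Completion: 200=4  201=9  202=14

4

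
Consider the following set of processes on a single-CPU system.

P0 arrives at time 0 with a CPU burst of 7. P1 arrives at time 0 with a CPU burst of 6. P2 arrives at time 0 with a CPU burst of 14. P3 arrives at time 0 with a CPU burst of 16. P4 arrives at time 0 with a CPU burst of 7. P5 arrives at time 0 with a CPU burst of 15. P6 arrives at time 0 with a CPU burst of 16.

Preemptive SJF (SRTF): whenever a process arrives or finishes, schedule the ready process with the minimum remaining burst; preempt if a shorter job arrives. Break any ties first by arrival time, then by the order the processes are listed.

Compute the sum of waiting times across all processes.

Schedule: | P1 0-6 | P0 6-13 | P4 13-20 | P2 20-34 | P5 34-49 | P3 49-65 | P6 65-81 |
Completion: P0=13  P1=6  P2=34  P3=65  P4=20  P5=49  P6=81
Turnaround (C−A): P0=13  P1=6  P2=34  P3=65  P4=20  P5=49  P6=81
Waiting = turnaround − burst: P0=6, P1=0, P2=20, P3=49, P4=13, P5=34, P6=65
Total waiting = 6 + 0 + 20 + 49 + 13 + 34 + 65 = 187

187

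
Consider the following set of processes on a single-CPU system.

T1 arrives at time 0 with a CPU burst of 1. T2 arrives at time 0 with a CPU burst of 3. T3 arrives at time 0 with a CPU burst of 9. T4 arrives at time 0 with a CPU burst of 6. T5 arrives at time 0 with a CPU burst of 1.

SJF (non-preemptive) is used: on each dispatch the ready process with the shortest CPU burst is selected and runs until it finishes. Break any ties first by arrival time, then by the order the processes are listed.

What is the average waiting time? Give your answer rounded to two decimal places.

3.80

Schedule: | T1 0-1 | T5 1-2 | T2 2-5 | T4 5-11 | T3 11-20 |
Completion: T1=1  T2=5  T3=20  T4=11  T5=2
Waiting times: T1=0, T2=2, T3=11, T4=5, T5=1
Average waiting = (0+2+11+5+1) / 5 = 19/5 = 3.80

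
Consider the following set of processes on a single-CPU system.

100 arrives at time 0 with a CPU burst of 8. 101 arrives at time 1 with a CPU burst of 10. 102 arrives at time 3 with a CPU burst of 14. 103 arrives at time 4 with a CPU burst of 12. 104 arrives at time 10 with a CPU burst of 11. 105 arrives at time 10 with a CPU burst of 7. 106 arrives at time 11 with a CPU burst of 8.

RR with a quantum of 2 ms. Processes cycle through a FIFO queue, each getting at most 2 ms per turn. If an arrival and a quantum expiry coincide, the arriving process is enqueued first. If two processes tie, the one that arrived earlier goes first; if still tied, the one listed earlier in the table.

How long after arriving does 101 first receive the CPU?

1

Timeline: | 100 0-2 | 101 2-4 | 100 4-6 | 102 6-8 | 103 8-10 | 101 10-12 | 100 12-14 | 102 14-16 | 104 16-18 | 105 18-20 | 103 20-22 | 106 22-24 | 101 24-26 | 100 26-28 | 102 28-30 | 104 30-32 | 105 32-34 | 103 34-36 | 106 36-38 | 101 38-40 | 102 40-42 | 104 42-44 | 105 44-46 | 103 46-48 | 106 48-50 | 101 50-52 | 102 52-54 | 104 54-56 | 105 56-57 | 103 57-59 | 106 59-61 | 102 61-63 | 104 63-65 | 103 65-67 | 102 67-69 | 104 69-70 |
Completion: 100=28  101=52  102=69  103=67  104=70  105=57  106=61
Turnaround (C−A): 100=28  101=51  102=66  103=63  104=60  105=47  106=50
Response(101) = first start − arrival = 2 − 1 = 1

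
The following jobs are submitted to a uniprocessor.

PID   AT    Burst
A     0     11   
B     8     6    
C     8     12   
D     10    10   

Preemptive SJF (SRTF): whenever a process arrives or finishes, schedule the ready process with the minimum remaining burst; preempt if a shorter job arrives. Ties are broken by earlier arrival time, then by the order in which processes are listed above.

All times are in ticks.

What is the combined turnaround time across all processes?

68

Timeline: | A 0-11 | B 11-17 | D 17-27 | C 27-39 |
Completion: A=11  B=17  C=39  D=27
Turnaround (C−A): A=11  B=9  C=31  D=17
Turnaround = completion − arrival: A=11, B=9, C=31, D=17
Total turnaround = 11 + 9 + 31 + 17 = 68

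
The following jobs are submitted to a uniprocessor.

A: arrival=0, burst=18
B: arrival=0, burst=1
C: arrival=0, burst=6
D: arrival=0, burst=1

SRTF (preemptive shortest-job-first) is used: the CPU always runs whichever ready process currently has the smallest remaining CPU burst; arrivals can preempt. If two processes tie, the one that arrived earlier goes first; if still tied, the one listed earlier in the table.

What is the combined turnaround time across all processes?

37

Timeline: | B 0-1 | D 1-2 | C 2-8 | A 8-26 |
Completion: A=26  B=1  C=8  D=2
Turnaround (C−A): A=26  B=1  C=8  D=2
Turnaround = completion − arrival: A=26, B=1, C=8, D=2
Total turnaround = 26 + 1 + 8 + 2 = 37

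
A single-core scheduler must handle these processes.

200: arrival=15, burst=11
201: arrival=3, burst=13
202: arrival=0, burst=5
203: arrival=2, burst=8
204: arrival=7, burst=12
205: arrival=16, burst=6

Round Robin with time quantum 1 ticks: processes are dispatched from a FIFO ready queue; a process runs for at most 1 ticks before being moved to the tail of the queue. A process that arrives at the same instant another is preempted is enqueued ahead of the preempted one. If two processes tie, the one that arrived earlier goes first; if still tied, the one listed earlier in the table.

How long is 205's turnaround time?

Schedule: | 202 0-2 | 203 2-3 | 202 3-4 | 201 4-5 | 203 5-6 | 202 6-7 | 201 7-8 | 203 8-9 | 204 9-10 | 202 10-11 | 201 11-12 | 203 12-13 | 204 13-14 | 201 14-15 | 203 15-16 | 204 16-17 | 200 17-18 | 201 18-19 | 205 19-20 | 203 20-21 | 204 21-22 | 200 22-23 | 201 23-24 | 205 24-25 | 203 25-26 | 204 26-27 | 200 27-28 | 201 28-29 | 205 29-30 | 203 30-31 | 204 31-32 | 200 32-33 | 201 33-34 | 205 34-35 | 204 35-36 | 200 36-37 | 201 37-38 | 205 38-39 | 204 39-40 | 200 40-41 | 201 41-42 | 205 42-43 | 204 43-44 | 200 44-45 | 201 45-46 | 204 46-47 | 200 47-48 | 201 48-49 | 204 49-50 | 200 50-51 | 201 51-52 | 204 52-53 | 200 53-55 |
Completion: 200=55  201=52  202=11  203=31  204=53  205=43
Turnaround(205) = completion − arrival = 43 − 16 = 27

27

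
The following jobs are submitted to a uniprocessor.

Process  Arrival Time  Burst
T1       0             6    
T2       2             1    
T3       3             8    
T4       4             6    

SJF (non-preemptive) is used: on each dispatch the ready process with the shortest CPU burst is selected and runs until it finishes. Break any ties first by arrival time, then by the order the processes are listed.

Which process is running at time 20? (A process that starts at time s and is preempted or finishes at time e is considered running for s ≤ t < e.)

T3

Schedule: | T1 0-6 | T2 6-7 | T4 7-13 | T3 13-21 |
Completion: T1=6  T2=7  T3=21  T4=13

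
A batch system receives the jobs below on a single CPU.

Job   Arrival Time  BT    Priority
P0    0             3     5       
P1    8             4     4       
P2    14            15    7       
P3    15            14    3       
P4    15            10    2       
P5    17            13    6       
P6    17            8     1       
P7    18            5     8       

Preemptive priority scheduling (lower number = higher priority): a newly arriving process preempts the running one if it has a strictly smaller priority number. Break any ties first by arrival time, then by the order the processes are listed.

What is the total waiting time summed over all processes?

157

Schedule: | P0 0-3 | idle 3-8 | P1 8-12 | idle 12-14 | P2 14-15 | P4 15-17 | P6 17-25 | P4 25-33 | P3 33-47 | P5 47-60 | P2 60-74 | P7 74-79 |
Completion: P0=3  P1=12  P2=74  P3=47  P4=33  P5=60  P6=25  P7=79
Turnaround (C−A): P0=3  P1=4  P2=60  P3=32  P4=18  P5=43  P6=8  P7=61
Waiting = turnaround − burst: P0=0, P1=0, P2=45, P3=18, P4=8, P5=30, P6=0, P7=56
Total waiting = 0 + 0 + 45 + 18 + 8 + 30 + 0 + 56 = 157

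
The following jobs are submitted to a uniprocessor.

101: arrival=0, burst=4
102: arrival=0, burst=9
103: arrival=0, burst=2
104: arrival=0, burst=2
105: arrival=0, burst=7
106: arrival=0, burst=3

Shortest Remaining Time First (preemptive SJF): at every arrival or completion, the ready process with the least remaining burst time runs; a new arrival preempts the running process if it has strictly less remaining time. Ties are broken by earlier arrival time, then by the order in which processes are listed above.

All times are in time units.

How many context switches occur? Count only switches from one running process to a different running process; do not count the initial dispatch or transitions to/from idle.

Schedule: | 103 0-2 | 104 2-4 | 106 4-7 | 101 7-11 | 105 11-18 | 102 18-27 |
Completion: 101=11  102=27  103=2  104=4  105=18  106=7
Turnaround (C−A): 101=11  102=27  103=2  104=4  105=18  106=7

5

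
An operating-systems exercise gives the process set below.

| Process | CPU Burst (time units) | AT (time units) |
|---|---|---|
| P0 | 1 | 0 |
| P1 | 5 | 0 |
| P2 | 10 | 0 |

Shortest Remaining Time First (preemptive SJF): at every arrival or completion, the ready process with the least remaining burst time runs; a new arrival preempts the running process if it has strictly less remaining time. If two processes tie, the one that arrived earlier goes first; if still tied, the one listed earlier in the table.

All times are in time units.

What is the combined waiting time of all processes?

7

Timeline: | P0 0-1 | P1 1-6 | P2 6-16 |
Completion: P0=1  P1=6  P2=16
Waiting = turnaround − burst: P0=0, P1=1, P2=6
Total waiting = 0 + 1 + 6 = 7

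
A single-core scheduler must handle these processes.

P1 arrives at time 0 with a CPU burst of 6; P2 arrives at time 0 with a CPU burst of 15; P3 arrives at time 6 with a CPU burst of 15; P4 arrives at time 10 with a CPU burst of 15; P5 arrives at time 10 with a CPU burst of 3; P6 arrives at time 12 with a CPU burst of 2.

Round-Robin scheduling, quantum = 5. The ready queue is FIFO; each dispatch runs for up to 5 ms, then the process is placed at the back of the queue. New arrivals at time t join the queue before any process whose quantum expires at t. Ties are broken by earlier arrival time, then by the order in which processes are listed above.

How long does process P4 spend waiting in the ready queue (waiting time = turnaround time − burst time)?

Gantt: | P1 0-5 | P2 5-10 | P1 10-11 | P3 11-16 | P4 16-21 | P5 21-24 | P2 24-29 | P6 29-31 | P3 31-36 | P4 36-41 | P2 41-46 | P3 46-51 | P4 51-56 |
Completion: P1=11  P2=46  P3=51  P4=56  P5=24  P6=31
Waiting(P4) = turnaround − burst = 46 − 15 = 31

31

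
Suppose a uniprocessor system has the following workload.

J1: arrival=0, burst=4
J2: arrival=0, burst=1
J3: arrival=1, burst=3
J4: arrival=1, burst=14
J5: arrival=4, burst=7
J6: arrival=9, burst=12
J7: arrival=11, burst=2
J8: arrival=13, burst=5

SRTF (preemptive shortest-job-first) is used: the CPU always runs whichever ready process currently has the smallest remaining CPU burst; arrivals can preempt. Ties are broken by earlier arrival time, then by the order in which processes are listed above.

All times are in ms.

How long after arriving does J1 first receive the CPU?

4

Gantt: | J2 0-1 | J3 1-4 | J1 4-8 | J5 8-11 | J7 11-13 | J5 13-17 | J8 17-22 | J6 22-34 | J4 34-48 |
Completion: J1=8  J2=1  J3=4  J4=48  J5=17  J6=34  J7=13  J8=22
Response(J1) = first start − arrival = 4 − 0 = 4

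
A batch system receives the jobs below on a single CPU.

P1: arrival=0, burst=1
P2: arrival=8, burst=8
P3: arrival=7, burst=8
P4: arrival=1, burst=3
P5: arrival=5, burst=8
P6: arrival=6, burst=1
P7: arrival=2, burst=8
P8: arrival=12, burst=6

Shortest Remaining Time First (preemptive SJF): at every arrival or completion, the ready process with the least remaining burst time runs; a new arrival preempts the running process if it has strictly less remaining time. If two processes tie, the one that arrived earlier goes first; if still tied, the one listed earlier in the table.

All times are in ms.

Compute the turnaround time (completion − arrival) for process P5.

22

Schedule: | P1 0-1 | P4 1-4 | P7 4-6 | P6 6-7 | P7 7-13 | P8 13-19 | P5 19-27 | P3 27-35 | P2 35-43 |
Completion: P1=1  P2=43  P3=35  P4=4  P5=27  P6=7  P7=13  P8=19
Turnaround (C−A): P1=1  P2=35  P3=28  P4=3  P5=22  P6=1  P7=11  P8=7
Turnaround(P5) = completion − arrival = 27 − 5 = 22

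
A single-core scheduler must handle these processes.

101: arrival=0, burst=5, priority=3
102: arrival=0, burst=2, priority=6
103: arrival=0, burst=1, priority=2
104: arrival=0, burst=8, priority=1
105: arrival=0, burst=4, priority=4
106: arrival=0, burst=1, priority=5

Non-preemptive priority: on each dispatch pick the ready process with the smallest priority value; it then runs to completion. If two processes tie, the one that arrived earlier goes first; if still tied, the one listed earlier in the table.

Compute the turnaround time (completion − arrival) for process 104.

8

Schedule: | 104 0-8 | 103 8-9 | 101 9-14 | 105 14-18 | 106 18-19 | 102 19-21 |
Completion: 101=14  102=21  103=9  104=8  105=18  106=19
Turnaround(104) = completion − arrival = 8 − 0 = 8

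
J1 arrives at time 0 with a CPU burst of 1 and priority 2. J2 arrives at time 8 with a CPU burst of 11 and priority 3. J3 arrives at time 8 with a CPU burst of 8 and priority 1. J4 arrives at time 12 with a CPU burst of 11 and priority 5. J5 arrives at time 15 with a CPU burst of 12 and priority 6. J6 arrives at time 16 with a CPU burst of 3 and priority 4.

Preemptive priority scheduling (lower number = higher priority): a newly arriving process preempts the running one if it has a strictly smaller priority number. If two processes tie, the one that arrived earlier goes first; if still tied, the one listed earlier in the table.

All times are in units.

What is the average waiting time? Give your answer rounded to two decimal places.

10.50

Schedule: | J1 0-1 | idle 1-8 | J3 8-16 | J2 16-27 | J6 27-30 | J4 30-41 | J5 41-53 |
Completion: J1=1  J2=27  J3=16  J4=41  J5=53  J6=30
Waiting times: J1=0, J2=8, J3=0, J4=18, J5=26, J6=11
Average waiting = (0+8+0+18+26+11) / 6 = 63/6 = 10.50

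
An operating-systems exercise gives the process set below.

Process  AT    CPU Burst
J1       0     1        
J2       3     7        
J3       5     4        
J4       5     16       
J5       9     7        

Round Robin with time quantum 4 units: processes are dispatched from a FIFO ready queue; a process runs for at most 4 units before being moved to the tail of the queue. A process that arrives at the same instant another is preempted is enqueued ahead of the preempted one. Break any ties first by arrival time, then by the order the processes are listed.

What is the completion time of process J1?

Schedule: | J1 0-1 | idle 1-3 | J2 3-7 | J3 7-11 | J4 11-15 | J2 15-18 | J5 18-22 | J4 22-26 | J5 26-29 | J4 29-37 |
Completion: J1=1  J2=18  J3=11  J4=37  J5=29
Turnaround (C−A): J1=1  J2=15  J3=6  J4=32  J5=20

1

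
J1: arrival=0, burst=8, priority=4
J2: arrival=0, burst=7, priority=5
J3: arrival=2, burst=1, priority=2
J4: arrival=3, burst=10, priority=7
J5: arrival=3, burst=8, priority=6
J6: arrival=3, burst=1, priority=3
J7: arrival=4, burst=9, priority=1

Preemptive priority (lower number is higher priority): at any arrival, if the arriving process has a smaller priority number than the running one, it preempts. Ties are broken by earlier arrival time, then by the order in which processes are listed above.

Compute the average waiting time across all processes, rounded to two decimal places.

12.00

Timeline: | J1 0-2 | J3 2-3 | J6 3-4 | J7 4-13 | J1 13-19 | J2 19-26 | J5 26-34 | J4 34-44 |
Completion: J1=19  J2=26  J3=3  J4=44  J5=34  J6=4  J7=13
Turnaround (C−A): J1=19  J2=26  J3=1  J4=41  J5=31  J6=1  J7=9
Waiting times: J1=11, J2=19, J3=0, J4=31, J5=23, J6=0, J7=0
Average waiting = (11+19+0+31+23+0+0) / 7 = 84/7 = 12.00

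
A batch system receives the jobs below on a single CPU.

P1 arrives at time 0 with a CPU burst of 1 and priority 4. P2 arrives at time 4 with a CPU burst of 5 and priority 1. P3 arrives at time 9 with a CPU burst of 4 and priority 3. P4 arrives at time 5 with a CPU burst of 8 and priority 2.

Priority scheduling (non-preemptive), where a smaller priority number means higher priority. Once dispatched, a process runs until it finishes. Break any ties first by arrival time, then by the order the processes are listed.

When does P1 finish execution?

1

Schedule: | P1 0-1 | idle 1-4 | P2 4-9 | P4 9-17 | P3 17-21 |
Completion: P1=1  P2=9  P3=21  P4=17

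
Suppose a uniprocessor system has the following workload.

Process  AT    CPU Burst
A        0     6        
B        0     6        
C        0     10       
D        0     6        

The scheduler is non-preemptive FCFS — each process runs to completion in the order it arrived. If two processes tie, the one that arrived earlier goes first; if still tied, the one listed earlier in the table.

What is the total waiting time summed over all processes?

Schedule: | A 0-6 | B 6-12 | C 12-22 | D 22-28 |
Completion: A=6  B=12  C=22  D=28
Waiting = turnaround − burst: A=0, B=6, C=12, D=22
Total waiting = 0 + 6 + 12 + 22 = 40

40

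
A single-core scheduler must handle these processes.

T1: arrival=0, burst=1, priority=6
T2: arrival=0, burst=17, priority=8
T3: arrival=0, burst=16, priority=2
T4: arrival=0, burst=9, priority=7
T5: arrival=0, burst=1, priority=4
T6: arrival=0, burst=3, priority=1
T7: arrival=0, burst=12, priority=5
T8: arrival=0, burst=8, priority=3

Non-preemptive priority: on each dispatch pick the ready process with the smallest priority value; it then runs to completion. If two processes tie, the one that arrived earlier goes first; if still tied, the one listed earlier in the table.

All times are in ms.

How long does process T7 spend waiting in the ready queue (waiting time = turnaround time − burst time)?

28

Timeline: | T6 0-3 | T3 3-19 | T8 19-27 | T5 27-28 | T7 28-40 | T1 40-41 | T4 41-50 | T2 50-67 |
Completion: T1=41  T2=67  T3=19  T4=50  T5=28  T6=3  T7=40  T8=27
Waiting(T7) = turnaround − burst = 40 − 12 = 28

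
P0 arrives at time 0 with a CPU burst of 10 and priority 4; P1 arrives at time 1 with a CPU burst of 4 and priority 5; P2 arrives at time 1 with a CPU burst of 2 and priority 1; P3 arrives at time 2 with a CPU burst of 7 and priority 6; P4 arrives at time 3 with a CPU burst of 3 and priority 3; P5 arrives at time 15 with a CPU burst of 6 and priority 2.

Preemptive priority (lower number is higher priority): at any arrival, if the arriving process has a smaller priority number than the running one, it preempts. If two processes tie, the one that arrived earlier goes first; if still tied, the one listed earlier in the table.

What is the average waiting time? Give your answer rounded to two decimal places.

8.00

Gantt: | P0 0-1 | P2 1-3 | P4 3-6 | P0 6-15 | P5 15-21 | P1 21-25 | P3 25-32 |
Completion: P0=15  P1=25  P2=3  P3=32  P4=6  P5=21
Waiting times: P0=5, P1=20, P2=0, P3=23, P4=0, P5=0
Average waiting = (5+20+0+23+0+0) / 6 = 48/6 = 8.00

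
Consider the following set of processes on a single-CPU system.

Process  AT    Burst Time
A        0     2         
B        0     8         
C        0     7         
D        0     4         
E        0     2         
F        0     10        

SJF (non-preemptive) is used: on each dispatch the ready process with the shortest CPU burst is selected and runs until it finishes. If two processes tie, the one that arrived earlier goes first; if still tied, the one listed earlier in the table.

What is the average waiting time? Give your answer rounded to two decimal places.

Gantt: | A 0-2 | E 2-4 | D 4-8 | C 8-15 | B 15-23 | F 23-33 |
Completion: A=2  B=23  C=15  D=8  E=4  F=33
Waiting times: A=0, B=15, C=8, D=4, E=2, F=23
Average waiting = (0+15+8+4+2+23) / 6 = 52/6 = 8.67

8.67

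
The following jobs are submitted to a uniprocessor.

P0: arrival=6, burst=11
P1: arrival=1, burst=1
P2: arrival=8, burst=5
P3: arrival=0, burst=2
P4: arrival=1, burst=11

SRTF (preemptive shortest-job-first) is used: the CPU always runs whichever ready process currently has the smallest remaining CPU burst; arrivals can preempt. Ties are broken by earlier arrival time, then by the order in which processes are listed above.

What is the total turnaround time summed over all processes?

Schedule: | P3 0-2 | P1 2-3 | P4 3-8 | P2 8-13 | P4 13-19 | P0 19-30 |
Completion: P0=30  P1=3  P2=13  P3=2  P4=19
Turnaround (C−A): P0=24  P1=2  P2=5  P3=2  P4=18
Turnaround = completion − arrival: P0=24, P1=2, P2=5, P3=2, P4=18
Total turnaround = 24 + 2 + 5 + 2 + 18 = 51

51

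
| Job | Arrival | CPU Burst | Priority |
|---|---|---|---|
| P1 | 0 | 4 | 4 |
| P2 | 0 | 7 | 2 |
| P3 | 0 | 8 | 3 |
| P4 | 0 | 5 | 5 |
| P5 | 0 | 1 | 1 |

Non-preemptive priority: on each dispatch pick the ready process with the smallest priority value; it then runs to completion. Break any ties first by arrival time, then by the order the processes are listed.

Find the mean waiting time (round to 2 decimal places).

9.00

Gantt: | P5 0-1 | P2 1-8 | P3 8-16 | P1 16-20 | P4 20-25 |
Completion: P1=20  P2=8  P3=16  P4=25  P5=1
Turnaround (C−A): P1=20  P2=8  P3=16  P4=25  P5=1
Waiting times: P1=16, P2=1, P3=8, P4=20, P5=0
Average waiting = (16+1+8+20+0) / 5 = 45/5 = 9.00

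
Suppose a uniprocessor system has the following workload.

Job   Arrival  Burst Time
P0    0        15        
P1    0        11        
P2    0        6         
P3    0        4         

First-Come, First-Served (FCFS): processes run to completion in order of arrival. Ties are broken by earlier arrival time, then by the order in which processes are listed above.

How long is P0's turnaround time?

15

Timeline: | P0 0-15 | P1 15-26 | P2 26-32 | P3 32-36 |
Completion: P0=15  P1=26  P2=32  P3=36
Turnaround(P0) = completion − arrival = 15 − 0 = 15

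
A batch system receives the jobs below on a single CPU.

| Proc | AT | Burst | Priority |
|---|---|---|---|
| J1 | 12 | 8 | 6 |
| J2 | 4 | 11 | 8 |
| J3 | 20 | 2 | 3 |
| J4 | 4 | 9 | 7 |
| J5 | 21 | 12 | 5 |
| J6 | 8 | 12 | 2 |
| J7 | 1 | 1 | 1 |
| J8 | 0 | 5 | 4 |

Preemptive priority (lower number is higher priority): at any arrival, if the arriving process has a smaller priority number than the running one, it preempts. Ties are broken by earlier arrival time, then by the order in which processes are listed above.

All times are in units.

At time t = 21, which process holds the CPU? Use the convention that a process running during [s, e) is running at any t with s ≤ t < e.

J3

Timeline: | J8 0-1 | J7 1-2 | J8 2-6 | J4 6-8 | J6 8-20 | J3 20-22 | J5 22-34 | J1 34-42 | J4 42-49 | J2 49-60 |
Completion: J1=42  J2=60  J3=22  J4=49  J5=34  J6=20  J7=2  J8=6
Turnaround (C−A): J1=30  J2=56  J3=2  J4=45  J5=13  J6=12  J7=1  J8=6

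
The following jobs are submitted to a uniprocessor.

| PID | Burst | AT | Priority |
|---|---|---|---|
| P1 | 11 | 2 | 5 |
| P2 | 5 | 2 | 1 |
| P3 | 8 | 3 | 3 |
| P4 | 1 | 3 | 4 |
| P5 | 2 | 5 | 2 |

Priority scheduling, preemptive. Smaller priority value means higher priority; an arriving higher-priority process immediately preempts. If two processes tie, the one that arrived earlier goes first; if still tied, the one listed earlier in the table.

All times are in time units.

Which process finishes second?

Schedule: | idle 0-2 | P2 2-7 | P5 7-9 | P3 9-17 | P4 17-18 | P1 18-29 |
Completion: P1=29  P2=7  P3=17  P4=18  P5=9
Finish order: P2 → P5 → P3 → P4 → P1

P5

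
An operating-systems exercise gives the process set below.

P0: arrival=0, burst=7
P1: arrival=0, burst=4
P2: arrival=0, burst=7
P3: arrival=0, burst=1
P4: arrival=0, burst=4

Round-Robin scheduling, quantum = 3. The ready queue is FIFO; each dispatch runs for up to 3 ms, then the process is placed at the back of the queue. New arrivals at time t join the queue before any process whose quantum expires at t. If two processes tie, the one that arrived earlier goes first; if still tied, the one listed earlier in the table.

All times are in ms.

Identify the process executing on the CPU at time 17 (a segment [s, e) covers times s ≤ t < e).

P2

Schedule: | P0 0-3 | P1 3-6 | P2 6-9 | P3 9-10 | P4 10-13 | P0 13-16 | P1 16-17 | P2 17-20 | P4 20-21 | P0 21-22 | P2 22-23 |
Completion: P0=22  P1=17  P2=23  P3=10  P4=21
Turnaround (C−A): P0=22  P1=17  P2=23  P3=10  P4=21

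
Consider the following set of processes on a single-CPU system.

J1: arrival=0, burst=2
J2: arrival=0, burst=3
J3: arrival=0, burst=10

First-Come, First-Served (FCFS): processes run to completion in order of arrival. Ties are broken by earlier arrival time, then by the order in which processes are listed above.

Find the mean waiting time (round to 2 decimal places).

2.33

Timeline: | J1 0-2 | J2 2-5 | J3 5-15 |
Completion: J1=2  J2=5  J3=15
Waiting times: J1=0, J2=2, J3=5
Average waiting = (0+2+5) / 3 = 7/3 = 2.33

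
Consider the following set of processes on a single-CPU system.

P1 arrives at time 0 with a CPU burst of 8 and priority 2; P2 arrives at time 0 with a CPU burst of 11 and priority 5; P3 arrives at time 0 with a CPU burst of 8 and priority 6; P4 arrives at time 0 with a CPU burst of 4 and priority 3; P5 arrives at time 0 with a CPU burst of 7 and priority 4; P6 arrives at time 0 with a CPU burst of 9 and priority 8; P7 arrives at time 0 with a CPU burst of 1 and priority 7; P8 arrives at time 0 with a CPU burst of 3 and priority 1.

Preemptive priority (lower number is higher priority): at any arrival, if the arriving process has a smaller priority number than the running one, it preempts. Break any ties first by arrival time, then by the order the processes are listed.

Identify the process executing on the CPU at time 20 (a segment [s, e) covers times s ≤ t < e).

Timeline: | P8 0-3 | P1 3-11 | P4 11-15 | P5 15-22 | P2 22-33 | P3 33-41 | P7 41-42 | P6 42-51 |
Completion: P1=11  P2=33  P3=41  P4=15  P5=22  P6=51  P7=42  P8=3
Turnaround (C−A): P1=11  P2=33  P3=41  P4=15  P5=22  P6=51  P7=42  P8=3

P5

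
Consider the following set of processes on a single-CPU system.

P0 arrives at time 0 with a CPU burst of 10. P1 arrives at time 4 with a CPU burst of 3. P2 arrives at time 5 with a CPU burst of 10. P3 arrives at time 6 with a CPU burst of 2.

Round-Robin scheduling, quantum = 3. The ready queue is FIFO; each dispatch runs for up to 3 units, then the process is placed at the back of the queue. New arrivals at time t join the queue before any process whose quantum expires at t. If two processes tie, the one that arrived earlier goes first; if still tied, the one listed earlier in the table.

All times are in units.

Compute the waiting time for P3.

Timeline: | P0 0-6 | P1 6-9 | P2 9-12 | P3 12-14 | P0 14-17 | P2 17-20 | P0 20-21 | P2 21-25 |
Completion: P0=21  P1=9  P2=25  P3=14
Turnaround (C−A): P0=21  P1=5  P2=20  P3=8
Waiting(P3) = turnaround − burst = 8 − 2 = 6

6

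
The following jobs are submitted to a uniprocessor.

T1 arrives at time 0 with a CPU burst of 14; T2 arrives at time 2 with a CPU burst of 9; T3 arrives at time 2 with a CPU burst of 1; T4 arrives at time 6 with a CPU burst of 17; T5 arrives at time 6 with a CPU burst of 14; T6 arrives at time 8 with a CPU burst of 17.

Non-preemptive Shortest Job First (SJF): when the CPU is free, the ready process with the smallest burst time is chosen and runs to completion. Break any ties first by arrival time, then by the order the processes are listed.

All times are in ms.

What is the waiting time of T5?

18

Gantt: | T1 0-14 | T3 14-15 | T2 15-24 | T5 24-38 | T4 38-55 | T6 55-72 |
Completion: T1=14  T2=24  T3=15  T4=55  T5=38  T6=72
Turnaround (C−A): T1=14  T2=22  T3=13  T4=49  T5=32  T6=64
Waiting(T5) = turnaround − burst = 32 − 14 = 18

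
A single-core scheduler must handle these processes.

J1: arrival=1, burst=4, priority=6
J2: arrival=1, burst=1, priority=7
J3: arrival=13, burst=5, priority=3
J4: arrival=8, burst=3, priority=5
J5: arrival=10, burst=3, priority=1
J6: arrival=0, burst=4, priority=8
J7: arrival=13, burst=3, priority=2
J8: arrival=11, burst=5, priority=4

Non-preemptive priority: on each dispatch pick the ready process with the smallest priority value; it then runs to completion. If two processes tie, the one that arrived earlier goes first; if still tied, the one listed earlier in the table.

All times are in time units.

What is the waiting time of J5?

1

Gantt: | J6 0-4 | J1 4-8 | J4 8-11 | J5 11-14 | J7 14-17 | J3 17-22 | J8 22-27 | J2 27-28 |
Completion: J1=8  J2=28  J3=22  J4=11  J5=14  J6=4  J7=17  J8=27
Waiting(J5) = turnaround − burst = 4 − 3 = 1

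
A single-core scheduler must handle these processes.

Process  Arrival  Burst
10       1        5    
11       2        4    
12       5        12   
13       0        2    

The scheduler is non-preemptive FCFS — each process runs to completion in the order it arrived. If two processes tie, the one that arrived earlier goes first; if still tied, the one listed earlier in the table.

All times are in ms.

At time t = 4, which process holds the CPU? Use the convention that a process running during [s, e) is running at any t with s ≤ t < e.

10

Timeline: | 13 0-2 | 10 2-7 | 11 7-11 | 12 11-23 |
Completion: 10=7  11=11  12=23  13=2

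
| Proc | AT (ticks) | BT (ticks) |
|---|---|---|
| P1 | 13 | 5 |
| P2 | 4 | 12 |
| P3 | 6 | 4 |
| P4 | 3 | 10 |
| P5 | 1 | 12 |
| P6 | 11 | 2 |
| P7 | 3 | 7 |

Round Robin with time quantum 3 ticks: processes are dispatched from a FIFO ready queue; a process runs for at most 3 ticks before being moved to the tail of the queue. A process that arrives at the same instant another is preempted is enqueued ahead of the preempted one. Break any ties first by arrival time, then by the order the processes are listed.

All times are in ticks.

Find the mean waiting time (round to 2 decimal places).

Schedule: | idle 0-1 | P5 1-4 | P4 4-7 | P7 7-10 | P2 10-13 | P5 13-16 | P3 16-19 | P4 19-22 | P7 22-25 | P6 25-27 | P1 27-30 | P2 30-33 | P5 33-36 | P3 36-37 | P4 37-40 | P7 40-41 | P1 41-43 | P2 43-46 | P5 46-49 | P4 49-50 | P2 50-53 |
Completion: P1=43  P2=53  P3=37  P4=50  P5=49  P6=27  P7=41
Turnaround (C−A): P1=30  P2=49  P3=31  P4=47  P5=48  P6=16  P7=38
Waiting times: P1=25, P2=37, P3=27, P4=37, P5=36, P6=14, P7=31
Average waiting = (25+37+27+37+36+14+31) / 7 = 207/7 = 29.57

29.57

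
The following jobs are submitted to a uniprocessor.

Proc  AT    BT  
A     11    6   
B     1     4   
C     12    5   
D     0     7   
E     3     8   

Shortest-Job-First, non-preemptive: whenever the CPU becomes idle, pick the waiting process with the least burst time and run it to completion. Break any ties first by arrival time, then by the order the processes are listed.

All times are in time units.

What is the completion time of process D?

7

Timeline: | D 0-7 | B 7-11 | A 11-17 | C 17-22 | E 22-30 |
Completion: A=17  B=11  C=22  D=7  E=30
Turnaround (C−A): A=6  B=10  C=10  D=7  E=27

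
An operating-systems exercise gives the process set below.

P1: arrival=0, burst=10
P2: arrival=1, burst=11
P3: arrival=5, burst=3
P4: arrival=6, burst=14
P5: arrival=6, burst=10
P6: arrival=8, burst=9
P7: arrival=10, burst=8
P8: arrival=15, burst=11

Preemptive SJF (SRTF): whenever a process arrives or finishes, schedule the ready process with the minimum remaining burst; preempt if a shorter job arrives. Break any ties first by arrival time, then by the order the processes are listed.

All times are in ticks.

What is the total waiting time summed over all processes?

Schedule: | P1 0-5 | P3 5-8 | P1 8-13 | P7 13-21 | P6 21-30 | P5 30-40 | P2 40-51 | P8 51-62 | P4 62-76 |
Completion: P1=13  P2=51  P3=8  P4=76  P5=40  P6=30  P7=21  P8=62
Waiting = turnaround − burst: P1=3, P2=39, P3=0, P4=56, P5=24, P6=13, P7=3, P8=36
Total waiting = 3 + 39 + 0 + 56 + 24 + 13 + 3 + 36 = 174

174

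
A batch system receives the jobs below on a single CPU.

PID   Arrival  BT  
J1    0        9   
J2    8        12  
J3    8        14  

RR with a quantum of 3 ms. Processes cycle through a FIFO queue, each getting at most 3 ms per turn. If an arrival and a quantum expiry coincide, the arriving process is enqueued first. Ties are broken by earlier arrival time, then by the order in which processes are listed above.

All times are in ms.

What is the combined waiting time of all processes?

23

Schedule: | J1 0-9 | J2 9-12 | J3 12-15 | J2 15-18 | J3 18-21 | J2 21-24 | J3 24-27 | J2 27-30 | J3 30-35 |
Completion: J1=9  J2=30  J3=35
Turnaround (C−A): J1=9  J2=22  J3=27
Waiting = turnaround − burst: J1=0, J2=10, J3=13
Total waiting = 0 + 10 + 13 = 23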